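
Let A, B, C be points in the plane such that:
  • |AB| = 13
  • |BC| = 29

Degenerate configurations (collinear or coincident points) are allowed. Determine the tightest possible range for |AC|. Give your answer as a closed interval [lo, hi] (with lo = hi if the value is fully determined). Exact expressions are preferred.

|AB| ∈ {13}
|BC| ∈ {29}
|AC| ∈ [16, 42]

|AC| ∈ [16, 42]  (≈ [16.0000, 42.0000])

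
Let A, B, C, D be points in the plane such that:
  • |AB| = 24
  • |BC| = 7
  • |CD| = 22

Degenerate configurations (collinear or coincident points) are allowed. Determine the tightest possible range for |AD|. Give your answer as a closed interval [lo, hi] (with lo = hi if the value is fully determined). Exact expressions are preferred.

|AD| ∈ [0, 53]  (≈ [0.0000, 53.0000])

|AB| ∈ {24}
|BC| ∈ {7}
|CD| ∈ {22}
|AC| ∈ [17, 31]
|BD| ∈ [15, 29]
|AD| ∈ [0, 53]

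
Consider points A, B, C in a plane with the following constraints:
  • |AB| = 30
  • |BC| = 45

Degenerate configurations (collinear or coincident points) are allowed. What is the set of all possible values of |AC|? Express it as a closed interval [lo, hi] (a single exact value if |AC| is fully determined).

|AC| ∈ [15, 75]  (≈ [15.0000, 75.0000])

|AB| ∈ {30}
|BC| ∈ {45}
|AC| ∈ [15, 75]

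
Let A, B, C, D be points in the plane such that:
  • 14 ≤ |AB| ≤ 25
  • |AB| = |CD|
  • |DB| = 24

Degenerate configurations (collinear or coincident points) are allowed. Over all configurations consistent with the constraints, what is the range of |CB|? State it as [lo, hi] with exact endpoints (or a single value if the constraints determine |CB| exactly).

|CB| ∈ [0, 49]  (≈ [0.0000, 49.0000])

|AB| ∈ [14, 25]
|BD| ∈ {24}
|CD| ∈ [14, 25]
|AD| ∈ [0, 49]
|BC| ∈ [0, 49]
|AC| ∈ [0, 74]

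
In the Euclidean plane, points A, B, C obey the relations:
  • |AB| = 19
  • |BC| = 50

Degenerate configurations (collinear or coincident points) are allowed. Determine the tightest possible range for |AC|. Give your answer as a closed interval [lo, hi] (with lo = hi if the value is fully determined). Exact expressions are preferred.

|AB| ∈ {19}
|BC| ∈ {50}
|AC| ∈ [31, 69]

|AC| ∈ [31, 69]  (≈ [31.0000, 69.0000])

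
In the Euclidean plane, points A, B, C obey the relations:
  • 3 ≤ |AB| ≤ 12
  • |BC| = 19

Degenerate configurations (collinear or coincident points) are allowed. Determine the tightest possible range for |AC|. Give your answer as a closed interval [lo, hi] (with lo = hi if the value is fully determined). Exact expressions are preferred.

|AC| ∈ [7, 31]  (≈ [7.0000, 31.0000])

|AB| ∈ [3, 12]
|BC| ∈ {19}
|AC| ∈ [7, 31]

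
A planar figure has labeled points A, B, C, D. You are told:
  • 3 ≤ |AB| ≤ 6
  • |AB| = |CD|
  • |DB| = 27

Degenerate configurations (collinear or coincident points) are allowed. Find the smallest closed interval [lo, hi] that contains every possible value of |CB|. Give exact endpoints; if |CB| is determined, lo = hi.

|CB| ∈ [21, 33]  (≈ [21.0000, 33.0000])

|AB| ∈ [3, 6]
|BD| ∈ {27}
|CD| ∈ [3, 6]
|AD| ∈ [21, 33]
|BC| ∈ [21, 33]
|AC| ∈ [15, 39]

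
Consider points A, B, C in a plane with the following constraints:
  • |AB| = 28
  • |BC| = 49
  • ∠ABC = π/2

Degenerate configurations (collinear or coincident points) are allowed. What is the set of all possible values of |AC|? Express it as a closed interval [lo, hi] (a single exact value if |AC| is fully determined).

|AC| = 7·√(65)  (≈ 56.4358)

|AB| ∈ {28}
|BC| ∈ {49}
|AC| ∈ {7·√(65)}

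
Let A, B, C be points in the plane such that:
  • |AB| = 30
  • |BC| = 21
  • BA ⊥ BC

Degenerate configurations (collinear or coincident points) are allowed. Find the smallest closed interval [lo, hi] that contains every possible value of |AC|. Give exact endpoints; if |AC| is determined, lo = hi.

|AB| ∈ {30}
|BC| ∈ {21}
|AC| ∈ {3·√(149)}

|AC| = 3·√(149)  (≈ 36.6197)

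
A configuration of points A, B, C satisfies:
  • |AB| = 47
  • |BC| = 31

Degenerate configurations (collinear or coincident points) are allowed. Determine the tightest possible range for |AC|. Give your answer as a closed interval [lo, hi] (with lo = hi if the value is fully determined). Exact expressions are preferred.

|AC| ∈ [16, 78]  (≈ [16.0000, 78.0000])

|AB| ∈ {47}
|BC| ∈ {31}
|AC| ∈ [16, 78]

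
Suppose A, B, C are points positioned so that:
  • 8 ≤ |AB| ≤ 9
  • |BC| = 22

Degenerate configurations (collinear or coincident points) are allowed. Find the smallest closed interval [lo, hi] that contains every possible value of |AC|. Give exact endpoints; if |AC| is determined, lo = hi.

|AB| ∈ [8, 9]
|BC| ∈ {22}
|AC| ∈ [13, 31]

|AC| ∈ [13, 31]  (≈ [13.0000, 31.0000])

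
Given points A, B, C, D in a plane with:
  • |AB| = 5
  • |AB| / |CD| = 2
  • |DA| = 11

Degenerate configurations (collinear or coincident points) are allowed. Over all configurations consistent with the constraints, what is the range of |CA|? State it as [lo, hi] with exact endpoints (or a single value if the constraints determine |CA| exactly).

|CA| ∈ [17/2, 27/2]  (≈ [8.5000, 13.5000])

|AB| ∈ {5}
|AD| ∈ {11}
|CD| ∈ {5/2}
|BD| ∈ [6, 16]
|AC| ∈ [17/2, 27/2]
|BC| ∈ [7/2, 37/2]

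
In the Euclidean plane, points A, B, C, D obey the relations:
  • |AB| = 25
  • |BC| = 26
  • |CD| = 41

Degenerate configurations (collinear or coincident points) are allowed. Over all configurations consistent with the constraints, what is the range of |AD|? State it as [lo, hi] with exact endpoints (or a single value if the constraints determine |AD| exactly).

|AD| ∈ [0, 92]  (≈ [0.0000, 92.0000])

|AB| ∈ {25}
|BC| ∈ {26}
|CD| ∈ {41}
|AC| ∈ [1, 51]
|BD| ∈ [15, 67]
|AD| ∈ [0, 92]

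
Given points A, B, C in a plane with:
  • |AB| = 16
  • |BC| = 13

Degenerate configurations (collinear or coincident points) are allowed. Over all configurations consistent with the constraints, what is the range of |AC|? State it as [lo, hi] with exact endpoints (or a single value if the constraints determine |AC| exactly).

|AC| ∈ [3, 29]  (≈ [3.0000, 29.0000])

|AB| ∈ {16}
|BC| ∈ {13}
|AC| ∈ [3, 29]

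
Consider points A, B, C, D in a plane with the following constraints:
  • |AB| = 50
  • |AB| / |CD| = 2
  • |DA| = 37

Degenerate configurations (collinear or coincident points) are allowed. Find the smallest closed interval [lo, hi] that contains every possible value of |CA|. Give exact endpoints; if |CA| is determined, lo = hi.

|AB| ∈ {50}
|AD| ∈ {37}
|CD| ∈ {25}
|BD| ∈ [13, 87]
|AC| ∈ [12, 62]
|BC| ∈ [0, 112]

|CA| ∈ [12, 62]  (≈ [12.0000, 62.0000])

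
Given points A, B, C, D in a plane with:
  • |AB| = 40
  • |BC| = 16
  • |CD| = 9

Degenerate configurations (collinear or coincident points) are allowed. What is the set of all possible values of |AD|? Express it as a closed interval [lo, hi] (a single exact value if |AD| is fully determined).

|AD| ∈ [15, 65]  (≈ [15.0000, 65.0000])

|AB| ∈ {40}
|BC| ∈ {16}
|CD| ∈ {9}
|AC| ∈ [24, 56]
|BD| ∈ [7, 25]
|AD| ∈ [15, 65]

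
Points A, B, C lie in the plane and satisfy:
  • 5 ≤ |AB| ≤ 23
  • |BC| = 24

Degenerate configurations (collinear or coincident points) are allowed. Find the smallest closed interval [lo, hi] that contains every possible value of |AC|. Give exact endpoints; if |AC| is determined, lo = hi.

|AB| ∈ [5, 23]
|BC| ∈ {24}
|AC| ∈ [1, 47]

|AC| ∈ [1, 47]  (≈ [1.0000, 47.0000])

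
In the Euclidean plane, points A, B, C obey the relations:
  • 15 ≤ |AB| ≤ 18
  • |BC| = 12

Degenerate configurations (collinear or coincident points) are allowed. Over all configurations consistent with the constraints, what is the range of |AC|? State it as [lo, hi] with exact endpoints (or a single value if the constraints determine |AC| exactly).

|AC| ∈ [3, 30]  (≈ [3.0000, 30.0000])

|AB| ∈ [15, 18]
|BC| ∈ {12}
|AC| ∈ [3, 30]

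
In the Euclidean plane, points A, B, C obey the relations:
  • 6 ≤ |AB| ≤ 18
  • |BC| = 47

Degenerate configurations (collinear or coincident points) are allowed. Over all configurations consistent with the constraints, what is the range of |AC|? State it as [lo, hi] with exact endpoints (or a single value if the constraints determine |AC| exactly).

|AC| ∈ [29, 65]  (≈ [29.0000, 65.0000])

|AB| ∈ [6, 18]
|BC| ∈ {47}
|AC| ∈ [29, 65]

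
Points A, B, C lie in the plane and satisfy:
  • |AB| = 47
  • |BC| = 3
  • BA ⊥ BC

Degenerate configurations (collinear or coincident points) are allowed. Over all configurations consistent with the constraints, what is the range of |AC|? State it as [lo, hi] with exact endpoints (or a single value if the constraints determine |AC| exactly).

|AC| = √(2218)  (≈ 47.0956)

|AB| ∈ {47}
|BC| ∈ {3}
|AC| ∈ {√(2218)}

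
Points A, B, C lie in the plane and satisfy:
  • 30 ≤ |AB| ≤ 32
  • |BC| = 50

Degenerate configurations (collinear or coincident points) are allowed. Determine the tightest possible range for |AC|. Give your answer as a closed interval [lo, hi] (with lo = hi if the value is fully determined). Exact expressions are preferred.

|AB| ∈ [30, 32]
|BC| ∈ {50}
|AC| ∈ [18, 82]

|AC| ∈ [18, 82]  (≈ [18.0000, 82.0000])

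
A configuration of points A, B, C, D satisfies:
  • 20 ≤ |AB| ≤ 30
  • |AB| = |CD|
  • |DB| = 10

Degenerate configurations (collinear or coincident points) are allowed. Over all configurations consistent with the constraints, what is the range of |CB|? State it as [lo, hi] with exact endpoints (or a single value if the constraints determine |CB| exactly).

|AB| ∈ [20, 30]
|BD| ∈ {10}
|CD| ∈ [20, 30]
|AD| ∈ [10, 40]
|BC| ∈ [10, 40]
|AC| ∈ [0, 70]

|CB| ∈ [10, 40]  (≈ [10.0000, 40.0000])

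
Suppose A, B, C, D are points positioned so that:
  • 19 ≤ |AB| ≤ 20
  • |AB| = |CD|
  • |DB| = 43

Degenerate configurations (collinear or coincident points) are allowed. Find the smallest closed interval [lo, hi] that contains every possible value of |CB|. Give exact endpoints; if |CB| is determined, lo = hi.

|AB| ∈ [19, 20]
|BD| ∈ {43}
|CD| ∈ [19, 20]
|AD| ∈ [23, 63]
|BC| ∈ [23, 63]
|AC| ∈ [3, 83]

|CB| ∈ [23, 63]  (≈ [23.0000, 63.0000])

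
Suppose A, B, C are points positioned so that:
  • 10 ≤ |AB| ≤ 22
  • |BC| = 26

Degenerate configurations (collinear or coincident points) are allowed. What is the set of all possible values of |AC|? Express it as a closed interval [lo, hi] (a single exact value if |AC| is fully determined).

|AB| ∈ [10, 22]
|BC| ∈ {26}
|AC| ∈ [4, 48]

|AC| ∈ [4, 48]  (≈ [4.0000, 48.0000])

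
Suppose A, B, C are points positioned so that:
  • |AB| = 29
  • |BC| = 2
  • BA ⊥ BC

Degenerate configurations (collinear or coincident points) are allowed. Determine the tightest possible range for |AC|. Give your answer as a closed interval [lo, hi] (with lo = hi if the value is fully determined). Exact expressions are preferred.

|AC| = 13·√(5)  (≈ 29.0689)

|AB| ∈ {29}
|BC| ∈ {2}
|AC| ∈ {13·√(5)}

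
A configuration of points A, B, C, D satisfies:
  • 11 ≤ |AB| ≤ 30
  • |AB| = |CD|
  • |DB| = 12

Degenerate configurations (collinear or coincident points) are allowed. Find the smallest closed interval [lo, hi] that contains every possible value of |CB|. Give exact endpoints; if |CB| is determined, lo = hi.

|CB| ∈ [0, 42]  (≈ [0.0000, 42.0000])

|AB| ∈ [11, 30]
|BD| ∈ {12}
|CD| ∈ [11, 30]
|AD| ∈ [0, 42]
|BC| ∈ [0, 42]
|AC| ∈ [0, 72]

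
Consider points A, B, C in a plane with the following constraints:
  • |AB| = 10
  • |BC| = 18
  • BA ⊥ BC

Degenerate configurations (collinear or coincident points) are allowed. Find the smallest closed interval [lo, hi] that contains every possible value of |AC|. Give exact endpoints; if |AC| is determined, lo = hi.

|AC| = 2·√(106)  (≈ 20.5913)

|AB| ∈ {10}
|BC| ∈ {18}
|AC| ∈ {2·√(106)}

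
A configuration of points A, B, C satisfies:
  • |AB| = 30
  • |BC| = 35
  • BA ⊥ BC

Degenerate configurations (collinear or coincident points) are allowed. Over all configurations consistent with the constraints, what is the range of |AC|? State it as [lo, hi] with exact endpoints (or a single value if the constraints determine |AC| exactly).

|AB| ∈ {30}
|BC| ∈ {35}
|AC| ∈ {5·√(85)}

|AC| = 5·√(85)  (≈ 46.0977)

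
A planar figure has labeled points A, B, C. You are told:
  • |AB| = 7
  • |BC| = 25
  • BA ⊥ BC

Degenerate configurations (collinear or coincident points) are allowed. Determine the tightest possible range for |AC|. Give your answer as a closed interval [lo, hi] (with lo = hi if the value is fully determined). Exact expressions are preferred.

|AC| = √(674)  (≈ 25.9615)

|AB| ∈ {7}
|BC| ∈ {25}
|AC| ∈ {√(674)}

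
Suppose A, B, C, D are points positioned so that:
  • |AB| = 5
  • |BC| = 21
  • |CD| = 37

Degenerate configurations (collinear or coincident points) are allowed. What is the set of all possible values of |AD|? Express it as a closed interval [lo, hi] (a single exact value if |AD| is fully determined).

|AD| ∈ [11, 63]  (≈ [11.0000, 63.0000])

|AB| ∈ {5}
|BC| ∈ {21}
|CD| ∈ {37}
|AC| ∈ [16, 26]
|BD| ∈ [16, 58]
|AD| ∈ [11, 63]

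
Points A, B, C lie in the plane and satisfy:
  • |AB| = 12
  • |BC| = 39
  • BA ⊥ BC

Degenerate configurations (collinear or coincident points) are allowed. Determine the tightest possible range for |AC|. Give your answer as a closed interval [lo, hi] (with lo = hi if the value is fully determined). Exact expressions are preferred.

|AC| = 3·√(185)  (≈ 40.8044)

|AB| ∈ {12}
|BC| ∈ {39}
|AC| ∈ {3·√(185)}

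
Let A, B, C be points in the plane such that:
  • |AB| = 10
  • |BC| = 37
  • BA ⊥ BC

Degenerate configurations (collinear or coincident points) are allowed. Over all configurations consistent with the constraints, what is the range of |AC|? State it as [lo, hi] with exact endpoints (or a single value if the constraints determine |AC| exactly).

|AC| = √(1469)  (≈ 38.3275)

|AB| ∈ {10}
|BC| ∈ {37}
|AC| ∈ {√(1469)}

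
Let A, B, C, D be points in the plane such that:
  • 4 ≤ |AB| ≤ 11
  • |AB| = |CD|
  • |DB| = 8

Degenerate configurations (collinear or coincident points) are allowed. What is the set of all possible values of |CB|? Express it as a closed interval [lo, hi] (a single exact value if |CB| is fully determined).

|CB| ∈ [0, 19]  (≈ [0.0000, 19.0000])

|AB| ∈ [4, 11]
|BD| ∈ {8}
|CD| ∈ [4, 11]
|AD| ∈ [0, 19]
|BC| ∈ [0, 19]
|AC| ∈ [0, 30]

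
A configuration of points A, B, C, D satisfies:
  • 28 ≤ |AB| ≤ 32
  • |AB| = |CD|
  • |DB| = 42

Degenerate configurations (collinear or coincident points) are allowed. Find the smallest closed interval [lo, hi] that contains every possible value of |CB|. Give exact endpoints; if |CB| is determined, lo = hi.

|CB| ∈ [10, 74]  (≈ [10.0000, 74.0000])

|AB| ∈ [28, 32]
|BD| ∈ {42}
|CD| ∈ [28, 32]
|AD| ∈ [10, 74]
|BC| ∈ [10, 74]
|AC| ∈ [0, 106]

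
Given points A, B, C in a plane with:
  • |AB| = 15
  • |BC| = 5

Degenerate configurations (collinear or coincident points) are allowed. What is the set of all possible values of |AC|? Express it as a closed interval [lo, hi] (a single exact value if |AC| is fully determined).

|AB| ∈ {15}
|BC| ∈ {5}
|AC| ∈ [10, 20]

|AC| ∈ [10, 20]  (≈ [10.0000, 20.0000])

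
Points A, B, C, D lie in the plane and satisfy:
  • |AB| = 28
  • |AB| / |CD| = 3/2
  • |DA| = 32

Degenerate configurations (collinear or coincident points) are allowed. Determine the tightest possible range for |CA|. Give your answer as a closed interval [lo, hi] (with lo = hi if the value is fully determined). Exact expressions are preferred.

|AB| ∈ {28}
|AD| ∈ {32}
|CD| ∈ {56/3}
|BD| ∈ [4, 60]
|AC| ∈ [40/3, 152/3]
|BC| ∈ [0, 236/3]

|CA| ∈ [40/3, 152/3]  (≈ [13.3333, 50.6667])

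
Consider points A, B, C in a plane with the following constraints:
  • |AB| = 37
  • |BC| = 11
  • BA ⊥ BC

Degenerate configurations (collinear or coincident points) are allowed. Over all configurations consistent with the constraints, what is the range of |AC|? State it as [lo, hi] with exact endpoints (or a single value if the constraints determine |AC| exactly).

|AB| ∈ {37}
|BC| ∈ {11}
|AC| ∈ {√(1490)}

|AC| = √(1490)  (≈ 38.6005)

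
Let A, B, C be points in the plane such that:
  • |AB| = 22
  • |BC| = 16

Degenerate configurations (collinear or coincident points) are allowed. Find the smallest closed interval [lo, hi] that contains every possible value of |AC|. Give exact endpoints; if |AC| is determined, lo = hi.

|AB| ∈ {22}
|BC| ∈ {16}
|AC| ∈ [6, 38]

|AC| ∈ [6, 38]  (≈ [6.0000, 38.0000])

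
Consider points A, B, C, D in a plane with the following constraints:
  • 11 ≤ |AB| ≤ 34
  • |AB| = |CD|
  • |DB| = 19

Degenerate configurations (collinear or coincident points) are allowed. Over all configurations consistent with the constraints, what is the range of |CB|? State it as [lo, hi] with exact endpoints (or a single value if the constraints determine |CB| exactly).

|CB| ∈ [0, 53]  (≈ [0.0000, 53.0000])

|AB| ∈ [11, 34]
|BD| ∈ {19}
|CD| ∈ [11, 34]
|AD| ∈ [0, 53]
|BC| ∈ [0, 53]
|AC| ∈ [0, 87]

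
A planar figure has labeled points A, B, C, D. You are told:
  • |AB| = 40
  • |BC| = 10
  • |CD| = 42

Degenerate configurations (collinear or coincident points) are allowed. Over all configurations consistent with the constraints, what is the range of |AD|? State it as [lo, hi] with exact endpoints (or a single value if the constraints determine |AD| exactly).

|AD| ∈ [0, 92]  (≈ [0.0000, 92.0000])

|AB| ∈ {40}
|BC| ∈ {10}
|CD| ∈ {42}
|AC| ∈ [30, 50]
|BD| ∈ [32, 52]
|AD| ∈ [0, 92]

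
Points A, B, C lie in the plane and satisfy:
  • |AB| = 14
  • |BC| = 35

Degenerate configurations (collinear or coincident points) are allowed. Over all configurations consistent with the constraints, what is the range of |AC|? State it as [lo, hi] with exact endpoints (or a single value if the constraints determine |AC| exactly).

|AC| ∈ [21, 49]  (≈ [21.0000, 49.0000])

|AB| ∈ {14}
|BC| ∈ {35}
|AC| ∈ [21, 49]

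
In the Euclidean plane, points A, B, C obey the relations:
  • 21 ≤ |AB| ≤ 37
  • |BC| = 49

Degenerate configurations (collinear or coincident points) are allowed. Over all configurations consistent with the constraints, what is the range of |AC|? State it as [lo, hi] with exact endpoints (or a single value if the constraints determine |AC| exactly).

|AC| ∈ [12, 86]  (≈ [12.0000, 86.0000])

|AB| ∈ [21, 37]
|BC| ∈ {49}
|AC| ∈ [12, 86]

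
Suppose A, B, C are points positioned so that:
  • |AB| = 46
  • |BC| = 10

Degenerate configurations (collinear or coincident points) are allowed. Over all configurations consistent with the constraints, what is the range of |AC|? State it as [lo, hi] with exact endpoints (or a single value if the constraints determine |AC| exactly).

|AC| ∈ [36, 56]  (≈ [36.0000, 56.0000])

|AB| ∈ {46}
|BC| ∈ {10}
|AC| ∈ [36, 56]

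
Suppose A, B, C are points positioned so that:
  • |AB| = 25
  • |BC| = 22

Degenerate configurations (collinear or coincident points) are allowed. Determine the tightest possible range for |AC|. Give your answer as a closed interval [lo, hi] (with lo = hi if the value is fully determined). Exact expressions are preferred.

|AB| ∈ {25}
|BC| ∈ {22}
|AC| ∈ [3, 47]

|AC| ∈ [3, 47]  (≈ [3.0000, 47.0000])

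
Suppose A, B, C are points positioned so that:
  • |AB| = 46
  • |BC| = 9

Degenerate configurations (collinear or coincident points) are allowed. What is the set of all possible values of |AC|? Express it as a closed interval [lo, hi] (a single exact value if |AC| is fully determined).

|AB| ∈ {46}
|BC| ∈ {9}
|AC| ∈ [37, 55]

|AC| ∈ [37, 55]  (≈ [37.0000, 55.0000])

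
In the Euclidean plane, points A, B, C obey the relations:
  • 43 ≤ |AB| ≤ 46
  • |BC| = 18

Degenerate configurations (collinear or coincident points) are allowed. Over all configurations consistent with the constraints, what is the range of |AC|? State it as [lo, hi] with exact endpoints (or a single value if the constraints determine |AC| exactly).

|AB| ∈ [43, 46]
|BC| ∈ {18}
|AC| ∈ [25, 64]

|AC| ∈ [25, 64]  (≈ [25.0000, 64.0000])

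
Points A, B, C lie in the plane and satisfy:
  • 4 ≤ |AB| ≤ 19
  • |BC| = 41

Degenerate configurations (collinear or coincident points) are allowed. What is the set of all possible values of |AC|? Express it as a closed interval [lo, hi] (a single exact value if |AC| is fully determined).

|AB| ∈ [4, 19]
|BC| ∈ {41}
|AC| ∈ [22, 60]

|AC| ∈ [22, 60]  (≈ [22.0000, 60.0000])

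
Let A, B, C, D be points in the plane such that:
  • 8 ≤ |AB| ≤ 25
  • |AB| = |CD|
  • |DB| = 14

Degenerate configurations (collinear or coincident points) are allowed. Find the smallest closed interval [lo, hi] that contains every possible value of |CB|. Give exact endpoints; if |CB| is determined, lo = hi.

|CB| ∈ [0, 39]  (≈ [0.0000, 39.0000])

|AB| ∈ [8, 25]
|BD| ∈ {14}
|CD| ∈ [8, 25]
|AD| ∈ [0, 39]
|BC| ∈ [0, 39]
|AC| ∈ [0, 64]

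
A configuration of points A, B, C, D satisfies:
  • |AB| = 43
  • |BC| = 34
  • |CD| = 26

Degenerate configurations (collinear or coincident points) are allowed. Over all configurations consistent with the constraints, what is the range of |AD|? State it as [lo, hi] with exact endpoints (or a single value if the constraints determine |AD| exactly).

|AD| ∈ [0, 103]  (≈ [0.0000, 103.0000])

|AB| ∈ {43}
|BC| ∈ {34}
|CD| ∈ {26}
|AC| ∈ [9, 77]
|BD| ∈ [8, 60]
|AD| ∈ [0, 103]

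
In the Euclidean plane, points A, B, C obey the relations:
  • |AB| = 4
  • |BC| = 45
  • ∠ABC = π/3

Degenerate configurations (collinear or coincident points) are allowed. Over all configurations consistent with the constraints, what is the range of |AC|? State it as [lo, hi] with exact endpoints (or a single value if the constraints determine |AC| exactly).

|AB| ∈ {4}
|BC| ∈ {45}
|AC| ∈ {√(1861)}

|AC| = √(1861)  (≈ 43.1393)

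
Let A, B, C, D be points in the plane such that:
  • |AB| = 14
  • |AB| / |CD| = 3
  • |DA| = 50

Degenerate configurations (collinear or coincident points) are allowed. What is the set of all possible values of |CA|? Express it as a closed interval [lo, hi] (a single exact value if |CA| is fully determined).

|CA| ∈ [136/3, 164/3]  (≈ [45.3333, 54.6667])

|AB| ∈ {14}
|AD| ∈ {50}
|CD| ∈ {14/3}
|BD| ∈ [36, 64]
|AC| ∈ [136/3, 164/3]
|BC| ∈ [94/3, 206/3]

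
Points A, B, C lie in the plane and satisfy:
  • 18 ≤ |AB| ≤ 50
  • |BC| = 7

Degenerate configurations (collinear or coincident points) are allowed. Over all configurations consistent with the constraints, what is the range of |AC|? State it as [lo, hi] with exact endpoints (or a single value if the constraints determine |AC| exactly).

|AC| ∈ [11, 57]  (≈ [11.0000, 57.0000])

|AB| ∈ [18, 50]
|BC| ∈ {7}
|AC| ∈ [11, 57]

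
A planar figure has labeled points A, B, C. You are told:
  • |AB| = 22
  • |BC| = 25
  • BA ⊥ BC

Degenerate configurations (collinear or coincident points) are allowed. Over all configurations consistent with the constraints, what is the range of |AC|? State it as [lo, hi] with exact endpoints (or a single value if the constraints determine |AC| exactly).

|AB| ∈ {22}
|BC| ∈ {25}
|AC| ∈ {√(1109)}

|AC| = √(1109)  (≈ 33.3017)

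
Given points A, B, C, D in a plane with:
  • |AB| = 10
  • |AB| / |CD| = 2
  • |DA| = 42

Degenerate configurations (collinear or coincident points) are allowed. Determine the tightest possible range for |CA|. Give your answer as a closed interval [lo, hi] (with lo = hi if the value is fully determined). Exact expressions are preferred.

|CA| ∈ [37, 47]  (≈ [37.0000, 47.0000])

|AB| ∈ {10}
|AD| ∈ {42}
|CD| ∈ {5}
|BD| ∈ [32, 52]
|AC| ∈ [37, 47]
|BC| ∈ [27, 57]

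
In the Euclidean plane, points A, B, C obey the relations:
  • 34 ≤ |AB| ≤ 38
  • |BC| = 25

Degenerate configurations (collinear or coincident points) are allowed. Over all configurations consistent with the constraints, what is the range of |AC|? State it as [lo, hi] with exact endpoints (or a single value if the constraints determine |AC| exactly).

|AB| ∈ [34, 38]
|BC| ∈ {25}
|AC| ∈ [9, 63]

|AC| ∈ [9, 63]  (≈ [9.0000, 63.0000])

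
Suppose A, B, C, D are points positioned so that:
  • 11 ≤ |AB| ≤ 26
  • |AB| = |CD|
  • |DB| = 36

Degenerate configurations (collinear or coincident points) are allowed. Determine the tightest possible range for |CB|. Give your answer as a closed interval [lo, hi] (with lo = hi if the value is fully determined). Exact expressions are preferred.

|AB| ∈ [11, 26]
|BD| ∈ {36}
|CD| ∈ [11, 26]
|AD| ∈ [10, 62]
|BC| ∈ [10, 62]
|AC| ∈ [0, 88]

|CB| ∈ [10, 62]  (≈ [10.0000, 62.0000])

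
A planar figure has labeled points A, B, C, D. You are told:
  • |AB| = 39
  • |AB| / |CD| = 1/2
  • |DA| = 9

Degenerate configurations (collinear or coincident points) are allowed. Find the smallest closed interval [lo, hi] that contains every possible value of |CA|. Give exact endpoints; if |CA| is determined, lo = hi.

|CA| ∈ [69, 87]  (≈ [69.0000, 87.0000])

|AB| ∈ {39}
|AD| ∈ {9}
|CD| ∈ {78}
|BD| ∈ [30, 48]
|AC| ∈ [69, 87]
|BC| ∈ [30, 126]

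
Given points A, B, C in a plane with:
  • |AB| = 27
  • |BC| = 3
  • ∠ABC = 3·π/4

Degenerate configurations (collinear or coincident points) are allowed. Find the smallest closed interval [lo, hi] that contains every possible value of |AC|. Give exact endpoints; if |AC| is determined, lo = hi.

|AB| ∈ {27}
|BC| ∈ {3}
|AC| ∈ {3·√(9·√(2) + 82)}

|AC| = 3·√(9·√(2) + 82)  (≈ 29.1985)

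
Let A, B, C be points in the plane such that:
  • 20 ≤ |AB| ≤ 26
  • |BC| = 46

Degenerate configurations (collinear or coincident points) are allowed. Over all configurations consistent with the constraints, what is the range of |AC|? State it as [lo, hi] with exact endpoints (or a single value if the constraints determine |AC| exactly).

|AB| ∈ [20, 26]
|BC| ∈ {46}
|AC| ∈ [20, 72]

|AC| ∈ [20, 72]  (≈ [20.0000, 72.0000])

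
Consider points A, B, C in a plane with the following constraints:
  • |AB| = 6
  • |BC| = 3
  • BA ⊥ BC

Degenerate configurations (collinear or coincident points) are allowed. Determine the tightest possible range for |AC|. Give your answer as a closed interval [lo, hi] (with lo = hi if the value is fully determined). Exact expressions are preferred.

|AC| = 3·√(5)  (≈ 6.7082)

|AB| ∈ {6}
|BC| ∈ {3}
|AC| ∈ {3·√(5)}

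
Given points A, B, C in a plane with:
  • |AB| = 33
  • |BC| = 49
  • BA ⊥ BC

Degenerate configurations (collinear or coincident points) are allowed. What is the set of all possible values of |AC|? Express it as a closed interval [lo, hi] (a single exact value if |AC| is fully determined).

|AB| ∈ {33}
|BC| ∈ {49}
|AC| ∈ {√(3490)}

|AC| = √(3490)  (≈ 59.0762)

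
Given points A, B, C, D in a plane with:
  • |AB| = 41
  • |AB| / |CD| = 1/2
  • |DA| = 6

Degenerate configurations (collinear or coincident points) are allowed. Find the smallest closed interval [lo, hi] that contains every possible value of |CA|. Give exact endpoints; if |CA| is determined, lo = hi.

|CA| ∈ [76, 88]  (≈ [76.0000, 88.0000])

|AB| ∈ {41}
|AD| ∈ {6}
|CD| ∈ {82}
|BD| ∈ [35, 47]
|AC| ∈ [76, 88]
|BC| ∈ [35, 129]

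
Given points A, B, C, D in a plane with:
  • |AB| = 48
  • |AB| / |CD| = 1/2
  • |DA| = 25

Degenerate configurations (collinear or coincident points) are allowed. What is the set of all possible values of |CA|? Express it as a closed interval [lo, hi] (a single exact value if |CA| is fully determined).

|CA| ∈ [71, 121]  (≈ [71.0000, 121.0000])

|AB| ∈ {48}
|AD| ∈ {25}
|CD| ∈ {96}
|BD| ∈ [23, 73]
|AC| ∈ [71, 121]
|BC| ∈ [23, 169]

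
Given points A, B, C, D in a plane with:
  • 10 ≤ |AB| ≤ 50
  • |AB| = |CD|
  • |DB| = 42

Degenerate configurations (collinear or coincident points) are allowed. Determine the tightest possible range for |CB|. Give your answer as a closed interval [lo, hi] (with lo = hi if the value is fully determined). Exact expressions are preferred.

|AB| ∈ [10, 50]
|BD| ∈ {42}
|CD| ∈ [10, 50]
|AD| ∈ [0, 92]
|BC| ∈ [0, 92]
|AC| ∈ [0, 142]

|CB| ∈ [0, 92]  (≈ [0.0000, 92.0000])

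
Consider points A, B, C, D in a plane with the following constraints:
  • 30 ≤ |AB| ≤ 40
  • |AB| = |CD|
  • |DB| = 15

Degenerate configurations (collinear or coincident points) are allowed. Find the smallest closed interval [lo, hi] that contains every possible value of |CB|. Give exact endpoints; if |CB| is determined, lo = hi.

|CB| ∈ [15, 55]  (≈ [15.0000, 55.0000])

|AB| ∈ [30, 40]
|BD| ∈ {15}
|CD| ∈ [30, 40]
|AD| ∈ [15, 55]
|BC| ∈ [15, 55]
|AC| ∈ [0, 95]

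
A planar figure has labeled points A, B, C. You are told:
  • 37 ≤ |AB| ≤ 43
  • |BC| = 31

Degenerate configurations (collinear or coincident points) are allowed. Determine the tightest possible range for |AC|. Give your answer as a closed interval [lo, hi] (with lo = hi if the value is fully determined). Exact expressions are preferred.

|AB| ∈ [37, 43]
|BC| ∈ {31}
|AC| ∈ [6, 74]

|AC| ∈ [6, 74]  (≈ [6.0000, 74.0000])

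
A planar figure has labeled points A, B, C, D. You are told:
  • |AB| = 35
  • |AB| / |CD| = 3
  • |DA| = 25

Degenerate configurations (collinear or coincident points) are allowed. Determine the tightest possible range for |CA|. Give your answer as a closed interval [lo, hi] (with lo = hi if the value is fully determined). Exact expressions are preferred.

|CA| ∈ [40/3, 110/3]  (≈ [13.3333, 36.6667])

|AB| ∈ {35}
|AD| ∈ {25}
|CD| ∈ {35/3}
|BD| ∈ [10, 60]
|AC| ∈ [40/3, 110/3]
|BC| ∈ [0, 215/3]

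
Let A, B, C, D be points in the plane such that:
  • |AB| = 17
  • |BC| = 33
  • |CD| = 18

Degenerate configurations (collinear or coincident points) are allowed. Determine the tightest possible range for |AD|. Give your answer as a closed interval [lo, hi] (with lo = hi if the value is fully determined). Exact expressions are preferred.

|AB| ∈ {17}
|BC| ∈ {33}
|CD| ∈ {18}
|AC| ∈ [16, 50]
|BD| ∈ [15, 51]
|AD| ∈ [0, 68]

|AD| ∈ [0, 68]  (≈ [0.0000, 68.0000])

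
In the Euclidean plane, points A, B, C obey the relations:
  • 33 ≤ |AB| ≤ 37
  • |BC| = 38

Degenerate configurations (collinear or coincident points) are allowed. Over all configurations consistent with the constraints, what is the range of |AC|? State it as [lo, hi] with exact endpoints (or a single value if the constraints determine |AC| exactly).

|AC| ∈ [1, 75]  (≈ [1.0000, 75.0000])

|AB| ∈ [33, 37]
|BC| ∈ {38}
|AC| ∈ [1, 75]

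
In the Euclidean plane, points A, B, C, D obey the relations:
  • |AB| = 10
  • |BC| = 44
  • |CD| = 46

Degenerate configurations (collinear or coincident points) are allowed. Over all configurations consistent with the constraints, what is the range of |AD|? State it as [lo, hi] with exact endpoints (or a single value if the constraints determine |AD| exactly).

|AB| ∈ {10}
|BC| ∈ {44}
|CD| ∈ {46}
|AC| ∈ [34, 54]
|BD| ∈ [2, 90]
|AD| ∈ [0, 100]

|AD| ∈ [0, 100]  (≈ [0.0000, 100.0000])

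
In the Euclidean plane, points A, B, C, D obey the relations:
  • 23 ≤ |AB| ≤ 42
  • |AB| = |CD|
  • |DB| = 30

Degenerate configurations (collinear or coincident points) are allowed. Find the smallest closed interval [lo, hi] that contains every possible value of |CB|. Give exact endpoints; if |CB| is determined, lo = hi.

|AB| ∈ [23, 42]
|BD| ∈ {30}
|CD| ∈ [23, 42]
|AD| ∈ [0, 72]
|BC| ∈ [0, 72]
|AC| ∈ [0, 114]

|CB| ∈ [0, 72]  (≈ [0.0000, 72.0000])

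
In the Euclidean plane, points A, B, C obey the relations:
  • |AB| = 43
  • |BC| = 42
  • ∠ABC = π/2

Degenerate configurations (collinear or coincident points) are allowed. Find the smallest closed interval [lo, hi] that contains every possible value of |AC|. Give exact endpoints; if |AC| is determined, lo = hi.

|AB| ∈ {43}
|BC| ∈ {42}
|AC| ∈ {√(3613)}

|AC| = √(3613)  (≈ 60.1082)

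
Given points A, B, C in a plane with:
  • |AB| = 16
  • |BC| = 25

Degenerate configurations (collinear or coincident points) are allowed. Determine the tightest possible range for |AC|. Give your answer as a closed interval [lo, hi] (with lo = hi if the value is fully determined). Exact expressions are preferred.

|AC| ∈ [9, 41]  (≈ [9.0000, 41.0000])

|AB| ∈ {16}
|BC| ∈ {25}
|AC| ∈ [9, 41]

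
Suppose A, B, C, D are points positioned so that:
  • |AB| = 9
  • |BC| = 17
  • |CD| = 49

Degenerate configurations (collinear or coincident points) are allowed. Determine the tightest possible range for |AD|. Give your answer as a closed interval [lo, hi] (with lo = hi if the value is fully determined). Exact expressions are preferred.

|AD| ∈ [23, 75]  (≈ [23.0000, 75.0000])

|AB| ∈ {9}
|BC| ∈ {17}
|CD| ∈ {49}
|AC| ∈ [8, 26]
|BD| ∈ [32, 66]
|AD| ∈ [23, 75]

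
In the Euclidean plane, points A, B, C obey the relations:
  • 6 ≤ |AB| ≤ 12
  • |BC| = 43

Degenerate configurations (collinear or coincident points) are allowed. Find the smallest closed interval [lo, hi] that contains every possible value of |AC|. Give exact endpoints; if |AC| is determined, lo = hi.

|AC| ∈ [31, 55]  (≈ [31.0000, 55.0000])

|AB| ∈ [6, 12]
|BC| ∈ {43}
|AC| ∈ [31, 55]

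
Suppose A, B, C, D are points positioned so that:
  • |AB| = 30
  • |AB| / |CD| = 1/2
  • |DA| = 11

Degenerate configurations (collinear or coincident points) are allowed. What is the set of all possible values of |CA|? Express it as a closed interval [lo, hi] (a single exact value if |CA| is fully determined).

|AB| ∈ {30}
|AD| ∈ {11}
|CD| ∈ {60}
|BD| ∈ [19, 41]
|AC| ∈ [49, 71]
|BC| ∈ [19, 101]

|CA| ∈ [49, 71]  (≈ [49.0000, 71.0000])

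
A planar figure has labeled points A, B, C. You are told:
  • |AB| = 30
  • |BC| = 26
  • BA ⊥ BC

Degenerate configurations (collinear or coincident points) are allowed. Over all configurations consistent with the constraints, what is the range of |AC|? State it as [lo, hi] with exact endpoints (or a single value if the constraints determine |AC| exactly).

|AC| = 2·√(394)  (≈ 39.6989)

|AB| ∈ {30}
|BC| ∈ {26}
|AC| ∈ {2·√(394)}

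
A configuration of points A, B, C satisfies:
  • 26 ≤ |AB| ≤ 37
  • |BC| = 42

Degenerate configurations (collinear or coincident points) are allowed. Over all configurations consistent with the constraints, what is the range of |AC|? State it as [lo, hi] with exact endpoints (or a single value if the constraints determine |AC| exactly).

|AB| ∈ [26, 37]
|BC| ∈ {42}
|AC| ∈ [5, 79]

|AC| ∈ [5, 79]  (≈ [5.0000, 79.0000])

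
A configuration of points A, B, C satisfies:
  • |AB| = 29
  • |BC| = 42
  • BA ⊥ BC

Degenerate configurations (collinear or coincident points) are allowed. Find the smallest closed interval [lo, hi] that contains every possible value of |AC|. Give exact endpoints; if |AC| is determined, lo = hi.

|AB| ∈ {29}
|BC| ∈ {42}
|AC| ∈ {√(2605)}

|AC| = √(2605)  (≈ 51.0392)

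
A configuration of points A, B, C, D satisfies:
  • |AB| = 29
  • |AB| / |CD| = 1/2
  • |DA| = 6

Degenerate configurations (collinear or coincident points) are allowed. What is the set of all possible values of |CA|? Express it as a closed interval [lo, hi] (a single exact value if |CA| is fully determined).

|AB| ∈ {29}
|AD| ∈ {6}
|CD| ∈ {58}
|BD| ∈ [23, 35]
|AC| ∈ [52, 64]
|BC| ∈ [23, 93]

|CA| ∈ [52, 64]  (≈ [52.0000, 64.0000])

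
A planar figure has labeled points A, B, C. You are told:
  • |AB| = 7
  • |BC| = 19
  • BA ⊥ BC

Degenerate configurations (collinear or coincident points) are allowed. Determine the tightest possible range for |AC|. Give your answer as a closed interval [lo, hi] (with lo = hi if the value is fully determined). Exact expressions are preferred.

|AC| = √(410)  (≈ 20.2485)

|AB| ∈ {7}
|BC| ∈ {19}
|AC| ∈ {√(410)}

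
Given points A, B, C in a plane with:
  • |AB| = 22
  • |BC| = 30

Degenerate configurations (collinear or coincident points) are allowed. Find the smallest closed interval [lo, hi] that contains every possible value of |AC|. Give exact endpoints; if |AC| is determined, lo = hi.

|AB| ∈ {22}
|BC| ∈ {30}
|AC| ∈ [8, 52]

|AC| ∈ [8, 52]  (≈ [8.0000, 52.0000])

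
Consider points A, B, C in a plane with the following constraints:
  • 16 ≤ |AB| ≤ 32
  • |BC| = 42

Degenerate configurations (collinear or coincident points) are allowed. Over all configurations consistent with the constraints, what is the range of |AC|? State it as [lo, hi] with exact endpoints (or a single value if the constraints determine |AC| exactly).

|AC| ∈ [10, 74]  (≈ [10.0000, 74.0000])

|AB| ∈ [16, 32]
|BC| ∈ {42}
|AC| ∈ [10, 74]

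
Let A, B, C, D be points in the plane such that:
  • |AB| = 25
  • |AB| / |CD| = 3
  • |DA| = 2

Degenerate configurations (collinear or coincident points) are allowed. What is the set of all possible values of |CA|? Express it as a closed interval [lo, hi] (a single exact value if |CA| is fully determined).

|AB| ∈ {25}
|AD| ∈ {2}
|CD| ∈ {25/3}
|BD| ∈ [23, 27]
|AC| ∈ [19/3, 31/3]
|BC| ∈ [44/3, 106/3]

|CA| ∈ [19/3, 31/3]  (≈ [6.3333, 10.3333])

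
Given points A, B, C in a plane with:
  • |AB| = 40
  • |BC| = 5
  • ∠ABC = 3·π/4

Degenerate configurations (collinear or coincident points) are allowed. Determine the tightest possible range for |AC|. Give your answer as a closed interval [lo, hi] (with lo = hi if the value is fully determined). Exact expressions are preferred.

|AB| ∈ {40}
|BC| ∈ {5}
|AC| ∈ {5·√(8·√(2) + 65)}

|AC| = 5·√(8·√(2) + 65)  (≈ 43.6789)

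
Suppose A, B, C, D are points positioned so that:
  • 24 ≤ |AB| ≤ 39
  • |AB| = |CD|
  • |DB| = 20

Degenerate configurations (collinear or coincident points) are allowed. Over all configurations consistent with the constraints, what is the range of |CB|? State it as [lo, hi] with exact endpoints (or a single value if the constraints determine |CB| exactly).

|AB| ∈ [24, 39]
|BD| ∈ {20}
|CD| ∈ [24, 39]
|AD| ∈ [4, 59]
|BC| ∈ [4, 59]
|AC| ∈ [0, 98]

|CB| ∈ [4, 59]  (≈ [4.0000, 59.0000])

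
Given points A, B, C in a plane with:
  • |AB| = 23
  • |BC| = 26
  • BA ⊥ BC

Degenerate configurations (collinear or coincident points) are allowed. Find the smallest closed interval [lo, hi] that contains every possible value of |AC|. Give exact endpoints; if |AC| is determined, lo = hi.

|AB| ∈ {23}
|BC| ∈ {26}
|AC| ∈ {√(1205)}

|AC| = √(1205)  (≈ 34.7131)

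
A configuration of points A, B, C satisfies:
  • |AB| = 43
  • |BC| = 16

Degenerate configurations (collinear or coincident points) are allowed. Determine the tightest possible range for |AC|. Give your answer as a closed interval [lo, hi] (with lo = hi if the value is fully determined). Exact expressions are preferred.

|AC| ∈ [27, 59]  (≈ [27.0000, 59.0000])

|AB| ∈ {43}
|BC| ∈ {16}
|AC| ∈ [27, 59]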